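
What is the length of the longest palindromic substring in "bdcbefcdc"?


Input: "bdcbefcdc"
Checking substrings for palindromes:
  [6:9] "cdc" (len 3) => palindrome
Longest palindromic substring: "cdc" with length 3

3


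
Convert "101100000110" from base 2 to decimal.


Input: "101100000110" in base 2
Positional expansion:
  Digit '1' (value 1) x 2^11 = 2048
  Digit '0' (value 0) x 2^10 = 0
  Digit '1' (value 1) x 2^9 = 512
  Digit '1' (value 1) x 2^8 = 256
  Digit '0' (value 0) x 2^7 = 0
  Digit '0' (value 0) x 2^6 = 0
  Digit '0' (value 0) x 2^5 = 0
  Digit '0' (value 0) x 2^4 = 0
  Digit '0' (value 0) x 2^3 = 0
  Digit '1' (value 1) x 2^2 = 4
  Digit '1' (value 1) x 2^1 = 2
  Digit '0' (value 0) x 2^0 = 0
Sum = 2822

2822


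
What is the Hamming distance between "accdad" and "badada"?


Comparing "accdad" and "badada" position by position:
  Position 0: 'a' vs 'b' => differ
  Position 1: 'c' vs 'a' => differ
  Position 2: 'c' vs 'd' => differ
  Position 3: 'd' vs 'a' => differ
  Position 4: 'a' vs 'd' => differ
  Position 5: 'd' vs 'a' => differ
Total differences (Hamming distance): 6

6


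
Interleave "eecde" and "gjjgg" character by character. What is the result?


Interleaving "eecde" and "gjjgg":
  Position 0: 'e' from first, 'g' from second => "eg"
  Position 1: 'e' from first, 'j' from second => "ej"
  Position 2: 'c' from first, 'j' from second => "cj"
  Position 3: 'd' from first, 'g' from second => "dg"
  Position 4: 'e' from first, 'g' from second => "eg"
Result: egejcjdgeg

egejcjdgeg


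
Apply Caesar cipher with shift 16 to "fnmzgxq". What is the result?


Caesar cipher: shift "fnmzgxq" by 16
  'f' (pos 5) + 16 = pos 21 = 'v'
  'n' (pos 13) + 16 = pos 3 = 'd'
  'm' (pos 12) + 16 = pos 2 = 'c'
  'z' (pos 25) + 16 = pos 15 = 'p'
  'g' (pos 6) + 16 = pos 22 = 'w'
  'x' (pos 23) + 16 = pos 13 = 'n'
  'q' (pos 16) + 16 = pos 6 = 'g'
Result: vdcpwng

vdcpwng


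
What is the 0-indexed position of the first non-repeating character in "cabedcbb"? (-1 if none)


Input: cabedcbb
Character frequencies:
  'a': 1
  'b': 3
  'c': 2
  'd': 1
  'e': 1
Scanning left to right for freq == 1:
  Position 0 ('c'): freq=2, skip
  Position 1 ('a'): unique! => answer = 1

1


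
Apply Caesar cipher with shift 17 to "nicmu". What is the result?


Caesar cipher: shift "nicmu" by 17
  'n' (pos 13) + 17 = pos 4 = 'e'
  'i' (pos 8) + 17 = pos 25 = 'z'
  'c' (pos 2) + 17 = pos 19 = 't'
  'm' (pos 12) + 17 = pos 3 = 'd'
  'u' (pos 20) + 17 = pos 11 = 'l'
Result: eztdl

eztdl


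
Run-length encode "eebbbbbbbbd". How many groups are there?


Input: eebbbbbbbbd
Scanning for consecutive runs:
  Group 1: 'e' x 2 (positions 0-1)
  Group 2: 'b' x 8 (positions 2-9)
  Group 3: 'd' x 1 (positions 10-10)
Total groups: 3

3


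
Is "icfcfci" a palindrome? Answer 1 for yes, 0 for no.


Input: icfcfci
Reversed: icfcfci
  Compare pos 0 ('i') with pos 6 ('i'): match
  Compare pos 1 ('c') with pos 5 ('c'): match
  Compare pos 2 ('f') with pos 4 ('f'): match
Result: palindrome

1


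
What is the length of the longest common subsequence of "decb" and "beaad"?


LCS of "decb" and "beaad"
DP table:
           b    e    a    a    d
      0    0    0    0    0    0
  d   0    0    0    0    0    1
  e   0    0    1    1    1    1
  c   0    0    1    1    1    1
  b   0    1    1    1    1    1
LCS length = dp[4][5] = 1

1


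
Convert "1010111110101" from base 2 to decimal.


Input: "1010111110101" in base 2
Positional expansion:
  Digit '1' (value 1) x 2^12 = 4096
  Digit '0' (value 0) x 2^11 = 0
  Digit '1' (value 1) x 2^10 = 1024
  Digit '0' (value 0) x 2^9 = 0
  Digit '1' (value 1) x 2^8 = 256
  Digit '1' (value 1) x 2^7 = 128
  Digit '1' (value 1) x 2^6 = 64
  Digit '1' (value 1) x 2^5 = 32
  Digit '1' (value 1) x 2^4 = 16
  Digit '0' (value 0) x 2^3 = 0
  Digit '1' (value 1) x 2^2 = 4
  Digit '0' (value 0) x 2^1 = 0
  Digit '1' (value 1) x 2^0 = 1
Sum = 5621

5621


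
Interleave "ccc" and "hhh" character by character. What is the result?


Interleaving "ccc" and "hhh":
  Position 0: 'c' from first, 'h' from second => "ch"
  Position 1: 'c' from first, 'h' from second => "ch"
  Position 2: 'c' from first, 'h' from second => "ch"
Result: chchch

chchch


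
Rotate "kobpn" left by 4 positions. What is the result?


Input: "kobpn", rotate left by 4
First 4 characters: "kobp"
Remaining characters: "n"
Concatenate remaining + first: "n" + "kobp" = "nkobp"

nkobp


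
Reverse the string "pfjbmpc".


Input: pfjbmpc
Reading characters right to left:
  Position 6: 'c'
  Position 5: 'p'
  Position 4: 'm'
  Position 3: 'b'
  Position 2: 'j'
  Position 1: 'f'
  Position 0: 'p'
Reversed: cpmbjfp

cpmbjfp


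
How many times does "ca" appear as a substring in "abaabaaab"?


Searching for "ca" in "abaabaaab"
Scanning each position:
  Position 0: "ab" => no
  Position 1: "ba" => no
  Position 2: "aa" => no
  Position 3: "ab" => no
  Position 4: "ba" => no
  Position 5: "aa" => no
  Position 6: "aa" => no
  Position 7: "ab" => no
Total occurrences: 0

0


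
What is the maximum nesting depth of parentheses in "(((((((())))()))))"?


Input: "(((((((())))()))))"
Tracking depth:
  Position 0 '(': depth becomes 1
  Position 1 '(': depth becomes 2
  Position 2 '(': depth becomes 3
  Position 3 '(': depth becomes 4
  Position 4 '(': depth becomes 5
  Position 5 '(': depth becomes 6
  Position 6 '(': depth becomes 7
  Position 7 '(': depth becomes 8
  Position 8 ')': depth becomes 7
  Position 9 ')': depth becomes 6
  Position 10 ')': depth becomes 5
  Position 11 ')': depth becomes 4
  Position 12 '(': depth becomes 5
  Position 13 ')': depth becomes 4
  Position 14 ')': depth becomes 3
  Position 15 ')': depth becomes 2
  Position 16 ')': depth becomes 1
  Position 17 ')': depth becomes 0
Maximum depth reached: 8

8


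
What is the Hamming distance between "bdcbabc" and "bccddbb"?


Comparing "bdcbabc" and "bccddbb" position by position:
  Position 0: 'b' vs 'b' => same
  Position 1: 'd' vs 'c' => differ
  Position 2: 'c' vs 'c' => same
  Position 3: 'b' vs 'd' => differ
  Position 4: 'a' vs 'd' => differ
  Position 5: 'b' vs 'b' => same
  Position 6: 'c' vs 'b' => differ
Total differences (Hamming distance): 4

4


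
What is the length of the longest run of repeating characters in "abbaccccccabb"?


Input: "abbaccccccabb"
Scanning for longest run:
  Position 1 ('b'): new char, reset run to 1
  Position 2 ('b'): continues run of 'b', length=2
  Position 3 ('a'): new char, reset run to 1
  Position 4 ('c'): new char, reset run to 1
  Position 5 ('c'): continues run of 'c', length=2
  Position 6 ('c'): continues run of 'c', length=3
  Position 7 ('c'): continues run of 'c', length=4
  Position 8 ('c'): continues run of 'c', length=5
  Position 9 ('c'): continues run of 'c', length=6
  Position 10 ('a'): new char, reset run to 1
  Position 11 ('b'): new char, reset run to 1
  Position 12 ('b'): continues run of 'b', length=2
Longest run: 'c' with length 6

6


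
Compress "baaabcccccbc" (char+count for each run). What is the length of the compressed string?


Input: baaabcccccbc
Runs:
  'b' x 1 => "b1"
  'a' x 3 => "a3"
  'b' x 1 => "b1"
  'c' x 5 => "c5"
  'b' x 1 => "b1"
  'c' x 1 => "c1"
Compressed: "b1a3b1c5b1c1"
Compressed length: 12

12


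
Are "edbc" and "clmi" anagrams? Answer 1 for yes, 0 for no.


Strings: "edbc", "clmi"
Sorted first:  bcde
Sorted second: cilm
Differ at position 0: 'b' vs 'c' => not anagrams

0


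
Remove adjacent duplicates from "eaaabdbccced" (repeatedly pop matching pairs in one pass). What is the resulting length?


Input: eaaabdbccced
Stack-based adjacent duplicate removal:
  Read 'e': push. Stack: e
  Read 'a': push. Stack: ea
  Read 'a': matches stack top 'a' => pop. Stack: e
  Read 'a': push. Stack: ea
  Read 'b': push. Stack: eab
  Read 'd': push. Stack: eabd
  Read 'b': push. Stack: eabdb
  Read 'c': push. Stack: eabdbc
  Read 'c': matches stack top 'c' => pop. Stack: eabdb
  Read 'c': push. Stack: eabdbc
  Read 'e': push. Stack: eabdbce
  Read 'd': push. Stack: eabdbced
Final stack: "eabdbced" (length 8)

8


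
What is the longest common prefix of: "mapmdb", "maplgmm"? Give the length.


Words: mapmdb, maplgmm
  Position 0: all 'm' => match
  Position 1: all 'a' => match
  Position 2: all 'p' => match
  Position 3: ('m', 'l') => mismatch, stop
LCP = "map" (length 3)

3


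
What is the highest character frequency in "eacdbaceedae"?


Input: eacdbaceedae
Character counts:
  'a': 3
  'b': 1
  'c': 2
  'd': 2
  'e': 4
Maximum frequency: 4

4


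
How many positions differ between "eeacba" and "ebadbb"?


Comparing "eeacba" and "ebadbb" position by position:
  Position 0: 'e' vs 'e' => same
  Position 1: 'e' vs 'b' => DIFFER
  Position 2: 'a' vs 'a' => same
  Position 3: 'c' vs 'd' => DIFFER
  Position 4: 'b' vs 'b' => same
  Position 5: 'a' vs 'b' => DIFFER
Positions that differ: 3

3


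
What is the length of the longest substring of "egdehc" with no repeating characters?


Input: "egdehc"
Sliding window (track last position of each char):
  Position 0 ('e'): window [0,0] length 1 -- new best
  Position 1 ('g'): window [0,1] length 2 -- new best
  Position 2 ('d'): window [0,2] length 3 -- new best
  Position 3 ('e'): repeat (last at 0), move window start to 1
  Position 3 ('e'): window [1,3] length 3
  Position 4 ('h'): window [1,4] length 4 -- new best
  Position 5 ('c'): window [1,5] length 5 -- new best
Longest substring with no repeats: "gdehc" with length 5

5


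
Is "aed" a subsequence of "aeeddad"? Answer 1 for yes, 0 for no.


Check if "aed" is a subsequence of "aeeddad"
Greedy scan:
  Position 0 ('a'): matches sub[0] = 'a'
  Position 1 ('e'): matches sub[1] = 'e'
  Position 2 ('e'): no match needed
  Position 3 ('d'): matches sub[2] = 'd'
  Position 4 ('d'): no match needed
  Position 5 ('a'): no match needed
  Position 6 ('d'): no match needed
All 3 characters matched => is a subsequence

1


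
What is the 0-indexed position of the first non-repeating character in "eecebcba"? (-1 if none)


Input: eecebcba
Character frequencies:
  'a': 1
  'b': 2
  'c': 2
  'e': 3
Scanning left to right for freq == 1:
  Position 0 ('e'): freq=3, skip
  Position 1 ('e'): freq=3, skip
  Position 2 ('c'): freq=2, skip
  Position 3 ('e'): freq=3, skip
  Position 4 ('b'): freq=2, skip
  Position 5 ('c'): freq=2, skip
  Position 6 ('b'): freq=2, skip
  Position 7 ('a'): unique! => answer = 7

7


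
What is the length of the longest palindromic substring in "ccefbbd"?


Input: "ccefbbd"
Checking substrings for palindromes:
  [0:2] "cc" (len 2) => palindrome
  [4:6] "bb" (len 2) => palindrome
Longest palindromic substring: "cc" with length 2

2


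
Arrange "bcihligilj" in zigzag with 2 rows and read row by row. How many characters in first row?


Zigzag "bcihligilj" into 2 rows:
Placing characters:
  'b' => row 0
  'c' => row 1
  'i' => row 0
  'h' => row 1
  'l' => row 0
  'i' => row 1
  'g' => row 0
  'i' => row 1
  'l' => row 0
  'j' => row 1
Rows:
  Row 0: "bilgl"
  Row 1: "chiij"
First row length: 5

5


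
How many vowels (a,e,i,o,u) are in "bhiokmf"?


Input: bhiokmf
Checking each character:
  'b' at position 0: consonant
  'h' at position 1: consonant
  'i' at position 2: vowel (running total: 1)
  'o' at position 3: vowel (running total: 2)
  'k' at position 4: consonant
  'm' at position 5: consonant
  'f' at position 6: consonant
Total vowels: 2

2


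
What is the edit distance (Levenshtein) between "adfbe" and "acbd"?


Computing edit distance: "adfbe" -> "acbd"
DP table:
           a    c    b    d
      0    1    2    3    4
  a   1    0    1    2    3
  d   2    1    1    2    2
  f   3    2    2    2    3
  b   4    3    3    2    3
  e   5    4    4    3    3
Edit distance = dp[5][4] = 3

3


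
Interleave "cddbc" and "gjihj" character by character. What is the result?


Interleaving "cddbc" and "gjihj":
  Position 0: 'c' from first, 'g' from second => "cg"
  Position 1: 'd' from first, 'j' from second => "dj"
  Position 2: 'd' from first, 'i' from second => "di"
  Position 3: 'b' from first, 'h' from second => "bh"
  Position 4: 'c' from first, 'j' from second => "cj"
Result: cgdjdibhcj

cgdjdibhcj


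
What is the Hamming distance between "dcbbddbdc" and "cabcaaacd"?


Comparing "dcbbddbdc" and "cabcaaacd" position by position:
  Position 0: 'd' vs 'c' => differ
  Position 1: 'c' vs 'a' => differ
  Position 2: 'b' vs 'b' => same
  Position 3: 'b' vs 'c' => differ
  Position 4: 'd' vs 'a' => differ
  Position 5: 'd' vs 'a' => differ
  Position 6: 'b' vs 'a' => differ
  Position 7: 'd' vs 'c' => differ
  Position 8: 'c' vs 'd' => differ
Total differences (Hamming distance): 8

8


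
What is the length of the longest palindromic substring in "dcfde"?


Input: "dcfde"
Checking substrings for palindromes:
  No multi-char palindromic substrings found
Longest palindromic substring: "d" with length 1

1


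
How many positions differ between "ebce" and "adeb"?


Comparing "ebce" and "adeb" position by position:
  Position 0: 'e' vs 'a' => DIFFER
  Position 1: 'b' vs 'd' => DIFFER
  Position 2: 'c' vs 'e' => DIFFER
  Position 3: 'e' vs 'b' => DIFFER
Positions that differ: 4

4


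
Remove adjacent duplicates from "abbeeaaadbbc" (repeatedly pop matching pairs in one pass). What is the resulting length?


Input: abbeeaaadbbc
Stack-based adjacent duplicate removal:
  Read 'a': push. Stack: a
  Read 'b': push. Stack: ab
  Read 'b': matches stack top 'b' => pop. Stack: a
  Read 'e': push. Stack: ae
  Read 'e': matches stack top 'e' => pop. Stack: a
  Read 'a': matches stack top 'a' => pop. Stack: (empty)
  Read 'a': push. Stack: a
  Read 'a': matches stack top 'a' => pop. Stack: (empty)
  Read 'd': push. Stack: d
  Read 'b': push. Stack: db
  Read 'b': matches stack top 'b' => pop. Stack: d
  Read 'c': push. Stack: dc
Final stack: "dc" (length 2)

2


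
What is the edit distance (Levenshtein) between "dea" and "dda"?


Computing edit distance: "dea" -> "dda"
DP table:
           d    d    a
      0    1    2    3
  d   1    0    1    2
  e   2    1    1    2
  a   3    2    2    1
Edit distance = dp[3][3] = 1

1


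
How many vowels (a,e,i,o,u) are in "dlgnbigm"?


Input: dlgnbigm
Checking each character:
  'd' at position 0: consonant
  'l' at position 1: consonant
  'g' at position 2: consonant
  'n' at position 3: consonant
  'b' at position 4: consonant
  'i' at position 5: vowel (running total: 1)
  'g' at position 6: consonant
  'm' at position 7: consonant
Total vowels: 1

1


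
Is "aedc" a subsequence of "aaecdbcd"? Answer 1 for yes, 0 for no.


Check if "aedc" is a subsequence of "aaecdbcd"
Greedy scan:
  Position 0 ('a'): matches sub[0] = 'a'
  Position 1 ('a'): no match needed
  Position 2 ('e'): matches sub[1] = 'e'
  Position 3 ('c'): no match needed
  Position 4 ('d'): matches sub[2] = 'd'
  Position 5 ('b'): no match needed
  Position 6 ('c'): matches sub[3] = 'c'
  Position 7 ('d'): no match needed
All 4 characters matched => is a subsequence

1


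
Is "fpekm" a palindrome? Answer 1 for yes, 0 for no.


Input: fpekm
Reversed: mkepf
  Compare pos 0 ('f') with pos 4 ('m'): MISMATCH
  Compare pos 1 ('p') with pos 3 ('k'): MISMATCH
Result: not a palindrome

0


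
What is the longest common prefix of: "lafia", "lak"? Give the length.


Words: lafia, lak
  Position 0: all 'l' => match
  Position 1: all 'a' => match
  Position 2: ('f', 'k') => mismatch, stop
LCP = "la" (length 2)

2


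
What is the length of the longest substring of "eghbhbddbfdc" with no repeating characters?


Input: "eghbhbddbfdc"
Sliding window (track last position of each char):
  Position 0 ('e'): window [0,0] length 1 -- new best
  Position 1 ('g'): window [0,1] length 2 -- new best
  Position 2 ('h'): window [0,2] length 3 -- new best
  Position 3 ('b'): window [0,3] length 4 -- new best
  Position 4 ('h'): repeat (last at 2), move window start to 3
  Position 4 ('h'): window [3,4] length 2
  Position 5 ('b'): repeat (last at 3), move window start to 4
  Position 5 ('b'): window [4,5] length 2
  Position 6 ('d'): window [4,6] length 3
  Position 7 ('d'): repeat (last at 6), move window start to 7
  Position 7 ('d'): window [7,7] length 1
  Position 8 ('b'): window [7,8] length 2
  Position 9 ('f'): window [7,9] length 3
  Position 10 ('d'): repeat (last at 7), move window start to 8
  Position 10 ('d'): window [8,10] length 3
  Position 11 ('c'): window [8,11] length 4
Longest substring with no repeats: "eghb" with length 4

4


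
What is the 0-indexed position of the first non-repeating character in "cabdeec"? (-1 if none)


Input: cabdeec
Character frequencies:
  'a': 1
  'b': 1
  'c': 2
  'd': 1
  'e': 2
Scanning left to right for freq == 1:
  Position 0 ('c'): freq=2, skip
  Position 1 ('a'): unique! => answer = 1

1


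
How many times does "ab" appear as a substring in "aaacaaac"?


Searching for "ab" in "aaacaaac"
Scanning each position:
  Position 0: "aa" => no
  Position 1: "aa" => no
  Position 2: "ac" => no
  Position 3: "ca" => no
  Position 4: "aa" => no
  Position 5: "aa" => no
  Position 6: "ac" => no
Total occurrences: 0

0


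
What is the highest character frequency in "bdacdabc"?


Input: bdacdabc
Character counts:
  'a': 2
  'b': 2
  'c': 2
  'd': 2
Maximum frequency: 2

2


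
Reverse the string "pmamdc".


Input: pmamdc
Reading characters right to left:
  Position 5: 'c'
  Position 4: 'd'
  Position 3: 'm'
  Position 2: 'a'
  Position 1: 'm'
  Position 0: 'p'
Reversed: cdmamp

cdmamp


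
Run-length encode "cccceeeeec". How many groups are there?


Input: cccceeeeec
Scanning for consecutive runs:
  Group 1: 'c' x 4 (positions 0-3)
  Group 2: 'e' x 5 (positions 4-8)
  Group 3: 'c' x 1 (positions 9-9)
Total groups: 3

3


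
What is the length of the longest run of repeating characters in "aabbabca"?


Input: "aabbabca"
Scanning for longest run:
  Position 1 ('a'): continues run of 'a', length=2
  Position 2 ('b'): new char, reset run to 1
  Position 3 ('b'): continues run of 'b', length=2
  Position 4 ('a'): new char, reset run to 1
  Position 5 ('b'): new char, reset run to 1
  Position 6 ('c'): new char, reset run to 1
  Position 7 ('a'): new char, reset run to 1
Longest run: 'a' with length 2

2


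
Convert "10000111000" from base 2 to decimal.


Input: "10000111000" in base 2
Positional expansion:
  Digit '1' (value 1) x 2^10 = 1024
  Digit '0' (value 0) x 2^9 = 0
  Digit '0' (value 0) x 2^8 = 0
  Digit '0' (value 0) x 2^7 = 0
  Digit '0' (value 0) x 2^6 = 0
  Digit '1' (value 1) x 2^5 = 32
  Digit '1' (value 1) x 2^4 = 16
  Digit '1' (value 1) x 2^3 = 8
  Digit '0' (value 0) x 2^2 = 0
  Digit '0' (value 0) x 2^1 = 0
  Digit '0' (value 0) x 2^0 = 0
Sum = 1080

1080


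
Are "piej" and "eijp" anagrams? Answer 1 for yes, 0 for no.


Strings: "piej", "eijp"
Sorted first:  eijp
Sorted second: eijp
Sorted forms match => anagrams

1


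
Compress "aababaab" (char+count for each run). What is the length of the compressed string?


Input: aababaab
Runs:
  'a' x 2 => "a2"
  'b' x 1 => "b1"
  'a' x 1 => "a1"
  'b' x 1 => "b1"
  'a' x 2 => "a2"
  'b' x 1 => "b1"
Compressed: "a2b1a1b1a2b1"
Compressed length: 12

12


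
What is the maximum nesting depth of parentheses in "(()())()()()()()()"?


Input: "(()())()()()()()()"
Tracking depth:
  Position 0 '(': depth becomes 1
  Position 1 '(': depth becomes 2
  Position 2 ')': depth becomes 1
  Position 3 '(': depth becomes 2
  Position 4 ')': depth becomes 1
  Position 5 ')': depth becomes 0
  Position 6 '(': depth becomes 1
  Position 7 ')': depth becomes 0
  Position 8 '(': depth becomes 1
  Position 9 ')': depth becomes 0
  Position 10 '(': depth becomes 1
  Position 11 ')': depth becomes 0
  Position 12 '(': depth becomes 1
  Position 13 ')': depth becomes 0
  Position 14 '(': depth becomes 1
  Position 15 ')': depth becomes 0
  Position 16 '(': depth becomes 1
  Position 17 ')': depth becomes 0
Maximum depth reached: 2

2


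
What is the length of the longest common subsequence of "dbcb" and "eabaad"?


LCS of "dbcb" and "eabaad"
DP table:
           e    a    b    a    a    d
      0    0    0    0    0    0    0
  d   0    0    0    0    0    0    1
  b   0    0    0    1    1    1    1
  c   0    0    0    1    1    1    1
  b   0    0    0    1    1    1    1
LCS length = dp[4][6] = 1

1


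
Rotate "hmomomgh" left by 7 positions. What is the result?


Input: "hmomomgh", rotate left by 7
First 7 characters: "hmomomg"
Remaining characters: "h"
Concatenate remaining + first: "h" + "hmomomg" = "hhmomomg"

hhmomomg


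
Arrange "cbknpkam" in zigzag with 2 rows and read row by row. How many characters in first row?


Zigzag "cbknpkam" into 2 rows:
Placing characters:
  'c' => row 0
  'b' => row 1
  'k' => row 0
  'n' => row 1
  'p' => row 0
  'k' => row 1
  'a' => row 0
  'm' => row 1
Rows:
  Row 0: "ckpa"
  Row 1: "bnkm"
First row length: 4

4


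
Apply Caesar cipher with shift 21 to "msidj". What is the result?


Caesar cipher: shift "msidj" by 21
  'm' (pos 12) + 21 = pos 7 = 'h'
  's' (pos 18) + 21 = pos 13 = 'n'
  'i' (pos 8) + 21 = pos 3 = 'd'
  'd' (pos 3) + 21 = pos 24 = 'y'
  'j' (pos 9) + 21 = pos 4 = 'e'
Result: hndye

hndye


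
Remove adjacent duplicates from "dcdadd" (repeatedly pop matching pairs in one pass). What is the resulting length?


Input: dcdadd
Stack-based adjacent duplicate removal:
  Read 'd': push. Stack: d
  Read 'c': push. Stack: dc
  Read 'd': push. Stack: dcd
  Read 'a': push. Stack: dcda
  Read 'd': push. Stack: dcdad
  Read 'd': matches stack top 'd' => pop. Stack: dcda
Final stack: "dcda" (length 4)

4


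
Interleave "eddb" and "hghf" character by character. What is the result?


Interleaving "eddb" and "hghf":
  Position 0: 'e' from first, 'h' from second => "eh"
  Position 1: 'd' from first, 'g' from second => "dg"
  Position 2: 'd' from first, 'h' from second => "dh"
  Position 3: 'b' from first, 'f' from second => "bf"
Result: ehdgdhbf

ehdgdhbf


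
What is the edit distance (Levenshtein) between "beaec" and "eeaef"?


Computing edit distance: "beaec" -> "eeaef"
DP table:
           e    e    a    e    f
      0    1    2    3    4    5
  b   1    1    2    3    4    5
  e   2    1    1    2    3    4
  a   3    2    2    1    2    3
  e   4    3    2    2    1    2
  c   5    4    3    3    2    2
Edit distance = dp[5][5] = 2

2


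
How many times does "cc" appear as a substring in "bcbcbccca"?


Searching for "cc" in "bcbcbccca"
Scanning each position:
  Position 0: "bc" => no
  Position 1: "cb" => no
  Position 2: "bc" => no
  Position 3: "cb" => no
  Position 4: "bc" => no
  Position 5: "cc" => MATCH
  Position 6: "cc" => MATCH
  Position 7: "ca" => no
Total occurrences: 2

2


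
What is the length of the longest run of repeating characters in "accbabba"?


Input: "accbabba"
Scanning for longest run:
  Position 1 ('c'): new char, reset run to 1
  Position 2 ('c'): continues run of 'c', length=2
  Position 3 ('b'): new char, reset run to 1
  Position 4 ('a'): new char, reset run to 1
  Position 5 ('b'): new char, reset run to 1
  Position 6 ('b'): continues run of 'b', length=2
  Position 7 ('a'): new char, reset run to 1
Longest run: 'c' with length 2

2


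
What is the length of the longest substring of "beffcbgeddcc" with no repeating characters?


Input: "beffcbgeddcc"
Sliding window (track last position of each char):
  Position 0 ('b'): window [0,0] length 1 -- new best
  Position 1 ('e'): window [0,1] length 2 -- new best
  Position 2 ('f'): window [0,2] length 3 -- new best
  Position 3 ('f'): repeat (last at 2), move window start to 3
  Position 3 ('f'): window [3,3] length 1
  Position 4 ('c'): window [3,4] length 2
  Position 5 ('b'): window [3,5] length 3
  Position 6 ('g'): window [3,6] length 4 -- new best
  Position 7 ('e'): window [3,7] length 5 -- new best
  Position 8 ('d'): window [3,8] length 6 -- new best
  Position 9 ('d'): repeat (last at 8), move window start to 9
  Position 9 ('d'): window [9,9] length 1
  Position 10 ('c'): window [9,10] length 2
  Position 11 ('c'): repeat (last at 10), move window start to 11
  Position 11 ('c'): window [11,11] length 1
Longest substring with no repeats: "fcbged" with length 6

6


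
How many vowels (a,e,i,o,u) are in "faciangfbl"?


Input: faciangfbl
Checking each character:
  'f' at position 0: consonant
  'a' at position 1: vowel (running total: 1)
  'c' at position 2: consonant
  'i' at position 3: vowel (running total: 2)
  'a' at position 4: vowel (running total: 3)
  'n' at position 5: consonant
  'g' at position 6: consonant
  'f' at position 7: consonant
  'b' at position 8: consonant
  'l' at position 9: consonant
Total vowels: 3

3


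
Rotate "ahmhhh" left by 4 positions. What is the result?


Input: "ahmhhh", rotate left by 4
First 4 characters: "ahmh"
Remaining characters: "hh"
Concatenate remaining + first: "hh" + "ahmh" = "hhahmh"

hhahmh


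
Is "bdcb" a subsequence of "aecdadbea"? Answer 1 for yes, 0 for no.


Check if "bdcb" is a subsequence of "aecdadbea"
Greedy scan:
  Position 0 ('a'): no match needed
  Position 1 ('e'): no match needed
  Position 2 ('c'): no match needed
  Position 3 ('d'): no match needed
  Position 4 ('a'): no match needed
  Position 5 ('d'): no match needed
  Position 6 ('b'): matches sub[0] = 'b'
  Position 7 ('e'): no match needed
  Position 8 ('a'): no match needed
Only matched 1/4 characters => not a subsequence

0


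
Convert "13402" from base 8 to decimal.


Input: "13402" in base 8
Positional expansion:
  Digit '1' (value 1) x 8^4 = 4096
  Digit '3' (value 3) x 8^3 = 1536
  Digit '4' (value 4) x 8^2 = 256
  Digit '0' (value 0) x 8^1 = 0
  Digit '2' (value 2) x 8^0 = 2
Sum = 5890

5890


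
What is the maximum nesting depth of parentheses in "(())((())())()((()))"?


Input: "(())((())())()((()))"
Tracking depth:
  Position 0 '(': depth becomes 1
  Position 1 '(': depth becomes 2
  Position 2 ')': depth becomes 1
  Position 3 ')': depth becomes 0
  Position 4 '(': depth becomes 1
  Position 5 '(': depth becomes 2
  Position 6 '(': depth becomes 3
  Position 7 ')': depth becomes 2
  Position 8 ')': depth becomes 1
  Position 9 '(': depth becomes 2
  Position 10 ')': depth becomes 1
  Position 11 ')': depth becomes 0
  Position 12 '(': depth becomes 1
  Position 13 ')': depth becomes 0
  Position 14 '(': depth becomes 1
  Position 15 '(': depth becomes 2
  Position 16 '(': depth becomes 3
  Position 17 ')': depth becomes 2
  Position 18 ')': depth becomes 1
  Position 19 ')': depth becomes 0
Maximum depth reached: 3

3


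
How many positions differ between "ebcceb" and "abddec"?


Comparing "ebcceb" and "abddec" position by position:
  Position 0: 'e' vs 'a' => DIFFER
  Position 1: 'b' vs 'b' => same
  Position 2: 'c' vs 'd' => DIFFER
  Position 3: 'c' vs 'd' => DIFFER
  Position 4: 'e' vs 'e' => same
  Position 5: 'b' vs 'c' => DIFFER
Positions that differ: 4

4


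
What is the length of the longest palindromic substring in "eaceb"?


Input: "eaceb"
Checking substrings for palindromes:
  No multi-char palindromic substrings found
Longest palindromic substring: "e" with length 1

1


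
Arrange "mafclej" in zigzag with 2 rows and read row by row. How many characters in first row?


Zigzag "mafclej" into 2 rows:
Placing characters:
  'm' => row 0
  'a' => row 1
  'f' => row 0
  'c' => row 1
  'l' => row 0
  'e' => row 1
  'j' => row 0
Rows:
  Row 0: "mflj"
  Row 1: "ace"
First row length: 4

4


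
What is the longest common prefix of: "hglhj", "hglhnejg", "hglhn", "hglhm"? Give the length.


Words: hglhj, hglhnejg, hglhn, hglhm
  Position 0: all 'h' => match
  Position 1: all 'g' => match
  Position 2: all 'l' => match
  Position 3: all 'h' => match
  Position 4: ('j', 'n', 'n', 'm') => mismatch, stop
LCP = "hglh" (length 4)

4


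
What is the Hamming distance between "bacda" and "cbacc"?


Comparing "bacda" and "cbacc" position by position:
  Position 0: 'b' vs 'c' => differ
  Position 1: 'a' vs 'b' => differ
  Position 2: 'c' vs 'a' => differ
  Position 3: 'd' vs 'c' => differ
  Position 4: 'a' vs 'c' => differ
Total differences (Hamming distance): 5

5


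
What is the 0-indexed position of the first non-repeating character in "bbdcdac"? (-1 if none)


Input: bbdcdac
Character frequencies:
  'a': 1
  'b': 2
  'c': 2
  'd': 2
Scanning left to right for freq == 1:
  Position 0 ('b'): freq=2, skip
  Position 1 ('b'): freq=2, skip
  Position 2 ('d'): freq=2, skip
  Position 3 ('c'): freq=2, skip
  Position 4 ('d'): freq=2, skip
  Position 5 ('a'): unique! => answer = 5

5


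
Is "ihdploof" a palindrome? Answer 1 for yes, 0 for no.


Input: ihdploof
Reversed: foolpdhi
  Compare pos 0 ('i') with pos 7 ('f'): MISMATCH
  Compare pos 1 ('h') with pos 6 ('o'): MISMATCH
  Compare pos 2 ('d') with pos 5 ('o'): MISMATCH
  Compare pos 3 ('p') with pos 4 ('l'): MISMATCH
Result: not a palindrome

0


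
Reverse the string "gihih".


Input: gihih
Reading characters right to left:
  Position 4: 'h'
  Position 3: 'i'
  Position 2: 'h'
  Position 1: 'i'
  Position 0: 'g'
Reversed: hihig

hihig


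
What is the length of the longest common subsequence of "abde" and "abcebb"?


LCS of "abde" and "abcebb"
DP table:
           a    b    c    e    b    b
      0    0    0    0    0    0    0
  a   0    1    1    1    1    1    1
  b   0    1    2    2    2    2    2
  d   0    1    2    2    2    2    2
  e   0    1    2    2    3    3    3
LCS length = dp[4][6] = 3

3


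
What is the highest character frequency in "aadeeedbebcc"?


Input: aadeeedbebcc
Character counts:
  'a': 2
  'b': 2
  'c': 2
  'd': 2
  'e': 4
Maximum frequency: 4

4


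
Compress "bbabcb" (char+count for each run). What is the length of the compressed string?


Input: bbabcb
Runs:
  'b' x 2 => "b2"
  'a' x 1 => "a1"
  'b' x 1 => "b1"
  'c' x 1 => "c1"
  'b' x 1 => "b1"
Compressed: "b2a1b1c1b1"
Compressed length: 10

10


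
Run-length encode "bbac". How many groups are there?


Input: bbac
Scanning for consecutive runs:
  Group 1: 'b' x 2 (positions 0-1)
  Group 2: 'a' x 1 (positions 2-2)
  Group 3: 'c' x 1 (positions 3-3)
Total groups: 3

3


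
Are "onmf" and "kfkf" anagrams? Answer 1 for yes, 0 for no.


Strings: "onmf", "kfkf"
Sorted first:  fmno
Sorted second: ffkk
Differ at position 1: 'm' vs 'f' => not anagrams

0


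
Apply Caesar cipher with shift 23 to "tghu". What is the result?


Caesar cipher: shift "tghu" by 23
  't' (pos 19) + 23 = pos 16 = 'q'
  'g' (pos 6) + 23 = pos 3 = 'd'
  'h' (pos 7) + 23 = pos 4 = 'e'
  'u' (pos 20) + 23 = pos 17 = 'r'
Result: qder

qder


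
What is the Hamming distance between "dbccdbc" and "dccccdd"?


Comparing "dbccdbc" and "dccccdd" position by position:
  Position 0: 'd' vs 'd' => same
  Position 1: 'b' vs 'c' => differ
  Position 2: 'c' vs 'c' => same
  Position 3: 'c' vs 'c' => same
  Position 4: 'd' vs 'c' => differ
  Position 5: 'b' vs 'd' => differ
  Position 6: 'c' vs 'd' => differ
Total differences (Hamming distance): 4

4


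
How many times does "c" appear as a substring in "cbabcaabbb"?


Searching for "c" in "cbabcaabbb"
Scanning each position:
  Position 0: "c" => MATCH
  Position 1: "b" => no
  Position 2: "a" => no
  Position 3: "b" => no
  Position 4: "c" => MATCH
  Position 5: "a" => no
  Position 6: "a" => no
  Position 7: "b" => no
  Position 8: "b" => no
  Position 9: "b" => no
Total occurrences: 2

2


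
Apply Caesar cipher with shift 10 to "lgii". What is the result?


Caesar cipher: shift "lgii" by 10
  'l' (pos 11) + 10 = pos 21 = 'v'
  'g' (pos 6) + 10 = pos 16 = 'q'
  'i' (pos 8) + 10 = pos 18 = 's'
  'i' (pos 8) + 10 = pos 18 = 's'
Result: vqss

vqss


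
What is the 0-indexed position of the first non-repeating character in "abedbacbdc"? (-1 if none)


Input: abedbacbdc
Character frequencies:
  'a': 2
  'b': 3
  'c': 2
  'd': 2
  'e': 1
Scanning left to right for freq == 1:
  Position 0 ('a'): freq=2, skip
  Position 1 ('b'): freq=3, skip
  Position 2 ('e'): unique! => answer = 2

2


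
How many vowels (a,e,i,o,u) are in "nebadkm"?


Input: nebadkm
Checking each character:
  'n' at position 0: consonant
  'e' at position 1: vowel (running total: 1)
  'b' at position 2: consonant
  'a' at position 3: vowel (running total: 2)
  'd' at position 4: consonant
  'k' at position 5: consonant
  'm' at position 6: consonant
Total vowels: 2

2


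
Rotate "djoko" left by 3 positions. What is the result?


Input: "djoko", rotate left by 3
First 3 characters: "djo"
Remaining characters: "ko"
Concatenate remaining + first: "ko" + "djo" = "kodjo"

kodjo


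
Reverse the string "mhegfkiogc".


Input: mhegfkiogc
Reading characters right to left:
  Position 9: 'c'
  Position 8: 'g'
  Position 7: 'o'
  Position 6: 'i'
  Position 5: 'k'
  Position 4: 'f'
  Position 3: 'g'
  Position 2: 'e'
  Position 1: 'h'
  Position 0: 'm'
Reversed: cgoikfgehm

cgoikfgehm


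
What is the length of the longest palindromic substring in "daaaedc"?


Input: "daaaedc"
Checking substrings for palindromes:
  [1:4] "aaa" (len 3) => palindrome
  [1:3] "aa" (len 2) => palindrome
  [2:4] "aa" (len 2) => palindrome
Longest palindromic substring: "aaa" with length 3

3


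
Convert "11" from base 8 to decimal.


Input: "11" in base 8
Positional expansion:
  Digit '1' (value 1) x 8^1 = 8
  Digit '1' (value 1) x 8^0 = 1
Sum = 9

9


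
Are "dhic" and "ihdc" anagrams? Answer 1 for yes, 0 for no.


Strings: "dhic", "ihdc"
Sorted first:  cdhi
Sorted second: cdhi
Sorted forms match => anagrams

1


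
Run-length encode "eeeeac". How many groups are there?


Input: eeeeac
Scanning for consecutive runs:
  Group 1: 'e' x 4 (positions 0-3)
  Group 2: 'a' x 1 (positions 4-4)
  Group 3: 'c' x 1 (positions 5-5)
Total groups: 3

3


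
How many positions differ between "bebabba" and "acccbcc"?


Comparing "bebabba" and "acccbcc" position by position:
  Position 0: 'b' vs 'a' => DIFFER
  Position 1: 'e' vs 'c' => DIFFER
  Position 2: 'b' vs 'c' => DIFFER
  Position 3: 'a' vs 'c' => DIFFER
  Position 4: 'b' vs 'b' => same
  Position 5: 'b' vs 'c' => DIFFER
  Position 6: 'a' vs 'c' => DIFFER
Positions that differ: 6

6


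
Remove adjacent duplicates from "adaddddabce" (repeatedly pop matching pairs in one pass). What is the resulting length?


Input: adaddddabce
Stack-based adjacent duplicate removal:
  Read 'a': push. Stack: a
  Read 'd': push. Stack: ad
  Read 'a': push. Stack: ada
  Read 'd': push. Stack: adad
  Read 'd': matches stack top 'd' => pop. Stack: ada
  Read 'd': push. Stack: adad
  Read 'd': matches stack top 'd' => pop. Stack: ada
  Read 'a': matches stack top 'a' => pop. Stack: ad
  Read 'b': push. Stack: adb
  Read 'c': push. Stack: adbc
  Read 'e': push. Stack: adbce
Final stack: "adbce" (length 5)

5


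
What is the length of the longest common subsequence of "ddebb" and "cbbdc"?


LCS of "ddebb" and "cbbdc"
DP table:
           c    b    b    d    c
      0    0    0    0    0    0
  d   0    0    0    0    1    1
  d   0    0    0    0    1    1
  e   0    0    0    0    1    1
  b   0    0    1    1    1    1
  b   0    0    1    2    2    2
LCS length = dp[5][5] = 2

2


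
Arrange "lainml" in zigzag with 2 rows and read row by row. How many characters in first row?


Zigzag "lainml" into 2 rows:
Placing characters:
  'l' => row 0
  'a' => row 1
  'i' => row 0
  'n' => row 1
  'm' => row 0
  'l' => row 1
Rows:
  Row 0: "lim"
  Row 1: "anl"
First row length: 3

3


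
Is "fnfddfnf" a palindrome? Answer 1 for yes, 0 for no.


Input: fnfddfnf
Reversed: fnfddfnf
  Compare pos 0 ('f') with pos 7 ('f'): match
  Compare pos 1 ('n') with pos 6 ('n'): match
  Compare pos 2 ('f') with pos 5 ('f'): match
  Compare pos 3 ('d') with pos 4 ('d'): match
Result: palindrome

1


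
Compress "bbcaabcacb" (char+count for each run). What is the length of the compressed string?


Input: bbcaabcacb
Runs:
  'b' x 2 => "b2"
  'c' x 1 => "c1"
  'a' x 2 => "a2"
  'b' x 1 => "b1"
  'c' x 1 => "c1"
  'a' x 1 => "a1"
  'c' x 1 => "c1"
  'b' x 1 => "b1"
Compressed: "b2c1a2b1c1a1c1b1"
Compressed length: 16

16


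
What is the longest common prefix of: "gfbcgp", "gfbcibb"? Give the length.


Words: gfbcgp, gfbcibb
  Position 0: all 'g' => match
  Position 1: all 'f' => match
  Position 2: all 'b' => match
  Position 3: all 'c' => match
  Position 4: ('g', 'i') => mismatch, stop
LCP = "gfbc" (length 4)

4


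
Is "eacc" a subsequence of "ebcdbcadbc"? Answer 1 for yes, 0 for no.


Check if "eacc" is a subsequence of "ebcdbcadbc"
Greedy scan:
  Position 0 ('e'): matches sub[0] = 'e'
  Position 1 ('b'): no match needed
  Position 2 ('c'): no match needed
  Position 3 ('d'): no match needed
  Position 4 ('b'): no match needed
  Position 5 ('c'): no match needed
  Position 6 ('a'): matches sub[1] = 'a'
  Position 7 ('d'): no match needed
  Position 8 ('b'): no match needed
  Position 9 ('c'): matches sub[2] = 'c'
Only matched 3/4 characters => not a subsequence

0


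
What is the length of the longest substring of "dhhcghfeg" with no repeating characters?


Input: "dhhcghfeg"
Sliding window (track last position of each char):
  Position 0 ('d'): window [0,0] length 1 -- new best
  Position 1 ('h'): window [0,1] length 2 -- new best
  Position 2 ('h'): repeat (last at 1), move window start to 2
  Position 2 ('h'): window [2,2] length 1
  Position 3 ('c'): window [2,3] length 2
  Position 4 ('g'): window [2,4] length 3 -- new best
  Position 5 ('h'): repeat (last at 2), move window start to 3
  Position 5 ('h'): window [3,5] length 3
  Position 6 ('f'): window [3,6] length 4 -- new best
  Position 7 ('e'): window [3,7] length 5 -- new best
  Position 8 ('g'): repeat (last at 4), move window start to 5
  Position 8 ('g'): window [5,8] length 4
Longest substring with no repeats: "cghfe" with length 5

5


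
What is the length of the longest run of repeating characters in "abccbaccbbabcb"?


Input: "abccbaccbbabcb"
Scanning for longest run:
  Position 1 ('b'): new char, reset run to 1
  Position 2 ('c'): new char, reset run to 1
  Position 3 ('c'): continues run of 'c', length=2
  Position 4 ('b'): new char, reset run to 1
  Position 5 ('a'): new char, reset run to 1
  Position 6 ('c'): new char, reset run to 1
  Position 7 ('c'): continues run of 'c', length=2
  Position 8 ('b'): new char, reset run to 1
  Position 9 ('b'): continues run of 'b', length=2
  Position 10 ('a'): new char, reset run to 1
  Position 11 ('b'): new char, reset run to 1
  Position 12 ('c'): new char, reset run to 1
  Position 13 ('b'): new char, reset run to 1
Longest run: 'c' with length 2

2


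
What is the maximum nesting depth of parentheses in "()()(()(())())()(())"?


Input: "()()(()(())())()(())"
Tracking depth:
  Position 0 '(': depth becomes 1
  Position 1 ')': depth becomes 0
  Position 2 '(': depth becomes 1
  Position 3 ')': depth becomes 0
  Position 4 '(': depth becomes 1
  Position 5 '(': depth becomes 2
  Position 6 ')': depth becomes 1
  Position 7 '(': depth becomes 2
  Position 8 '(': depth becomes 3
  Position 9 ')': depth becomes 2
  Position 10 ')': depth becomes 1
  Position 11 '(': depth becomes 2
  Position 12 ')': depth becomes 1
  Position 13 ')': depth becomes 0
  Position 14 '(': depth becomes 1
  Position 15 ')': depth becomes 0
  Position 16 '(': depth becomes 1
  Position 17 '(': depth becomes 2
  Position 18 ')': depth becomes 1
  Position 19 ')': depth becomes 0
Maximum depth reached: 3

3


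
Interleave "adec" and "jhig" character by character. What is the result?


Interleaving "adec" and "jhig":
  Position 0: 'a' from first, 'j' from second => "aj"
  Position 1: 'd' from first, 'h' from second => "dh"
  Position 2: 'e' from first, 'i' from second => "ei"
  Position 3: 'c' from first, 'g' from second => "cg"
Result: ajdheicg

ajdheicg


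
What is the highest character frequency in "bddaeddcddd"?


Input: bddaeddcddd
Character counts:
  'a': 1
  'b': 1
  'c': 1
  'd': 7
  'e': 1
Maximum frequency: 7

7
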